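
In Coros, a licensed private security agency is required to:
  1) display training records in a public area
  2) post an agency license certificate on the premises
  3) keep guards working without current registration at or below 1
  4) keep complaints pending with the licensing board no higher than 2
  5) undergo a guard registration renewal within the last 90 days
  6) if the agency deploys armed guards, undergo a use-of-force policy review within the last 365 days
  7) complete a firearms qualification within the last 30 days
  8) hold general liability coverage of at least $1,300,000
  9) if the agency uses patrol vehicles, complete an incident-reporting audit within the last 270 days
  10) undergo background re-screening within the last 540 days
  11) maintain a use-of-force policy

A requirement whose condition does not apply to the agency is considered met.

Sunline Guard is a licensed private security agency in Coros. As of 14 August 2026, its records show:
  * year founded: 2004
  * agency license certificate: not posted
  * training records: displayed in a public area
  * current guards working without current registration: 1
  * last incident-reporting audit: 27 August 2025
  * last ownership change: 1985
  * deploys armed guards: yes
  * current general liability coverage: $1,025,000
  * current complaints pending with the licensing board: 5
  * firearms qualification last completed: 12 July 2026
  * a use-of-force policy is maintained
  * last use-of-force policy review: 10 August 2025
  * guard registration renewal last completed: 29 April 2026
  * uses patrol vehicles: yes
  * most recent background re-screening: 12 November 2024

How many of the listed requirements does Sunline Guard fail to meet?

8

1. training records present → met
2. agency license certificate absent → not met
3. guards working without current registration 1 ≤ 1 → met
4. complaints pending with the licensing board 5 > 2 → not met
5. guard registration renewal 107 days ago vs limit 90 → not met
6. condition 'deploys armed guards' holds; use-of-force policy review 369 days ago vs limit 365 → not met
7. firearms qualification 33 days ago vs limit 30 → not met
8. general liability coverage $1,025,000 < $1,300,000 → not met
9. condition 'uses patrol vehicles' holds; incident-reporting audit 352 days ago vs limit 270 → not met
10. background re-screening 640 days ago vs limit 540 → not met
11. use-of-force policy present → met
Not met: 8 of 11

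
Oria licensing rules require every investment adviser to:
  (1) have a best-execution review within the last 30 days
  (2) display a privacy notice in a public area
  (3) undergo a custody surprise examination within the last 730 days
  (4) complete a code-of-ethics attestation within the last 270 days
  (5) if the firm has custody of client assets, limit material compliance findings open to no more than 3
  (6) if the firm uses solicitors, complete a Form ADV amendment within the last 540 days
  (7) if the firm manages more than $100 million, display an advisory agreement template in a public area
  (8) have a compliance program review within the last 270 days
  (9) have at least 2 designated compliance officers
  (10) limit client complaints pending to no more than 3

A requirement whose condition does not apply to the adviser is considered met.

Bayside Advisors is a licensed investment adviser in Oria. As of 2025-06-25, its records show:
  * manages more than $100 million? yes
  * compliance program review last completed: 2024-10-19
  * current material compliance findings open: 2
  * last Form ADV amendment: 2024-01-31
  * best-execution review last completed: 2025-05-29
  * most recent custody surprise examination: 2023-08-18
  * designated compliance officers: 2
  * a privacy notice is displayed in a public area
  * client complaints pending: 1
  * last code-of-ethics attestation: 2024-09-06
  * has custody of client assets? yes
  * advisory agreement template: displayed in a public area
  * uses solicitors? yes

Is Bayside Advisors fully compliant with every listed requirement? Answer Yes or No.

1. best-execution review 27 days ago vs limit 30 → met
2. privacy notice present → met
3. custody surprise examination 677 days ago vs limit 730 → met
4. code-of-ethics attestation 292 days ago vs limit 270 → not met
5. condition 'has custody of client assets' holds; material compliance findings open 2 ≤ 3 → met
6. condition 'uses solicitors' holds; Form ADV amendment 511 days ago vs limit 540 → met
7. condition 'manages more than $100 million' holds; advisory agreement template present → met
8. compliance program review 249 days ago vs limit 270 → met
9. designated compliance officers 2 ≥ 2 → met
10. client complaints pending 1 ≤ 3 → met
Not met: 4

No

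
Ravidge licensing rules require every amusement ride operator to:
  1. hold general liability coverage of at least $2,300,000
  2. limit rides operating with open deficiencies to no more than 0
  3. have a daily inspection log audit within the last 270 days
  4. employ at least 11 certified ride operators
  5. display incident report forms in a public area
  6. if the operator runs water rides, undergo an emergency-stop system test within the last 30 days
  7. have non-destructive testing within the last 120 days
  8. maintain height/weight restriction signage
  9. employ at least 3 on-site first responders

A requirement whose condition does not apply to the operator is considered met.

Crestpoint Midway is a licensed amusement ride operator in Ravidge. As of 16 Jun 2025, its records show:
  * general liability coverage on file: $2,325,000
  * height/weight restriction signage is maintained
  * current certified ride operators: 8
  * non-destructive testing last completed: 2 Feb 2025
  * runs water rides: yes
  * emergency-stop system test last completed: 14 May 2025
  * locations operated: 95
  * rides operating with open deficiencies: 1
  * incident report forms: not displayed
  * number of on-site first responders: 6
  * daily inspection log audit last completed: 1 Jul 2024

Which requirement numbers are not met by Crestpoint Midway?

2, 3, 4, 5, 6, 7

1. general liability coverage $2,325,000 ≥ $2,300,000 → met
2. rides operating with open deficiencies 1 > 0 → not met
3. daily inspection log audit 350 days ago vs limit 270 → not met
4. certified ride operators 8 < 11 → not met
5. incident report forms absent → not met
6. condition 'runs water rides' holds; emergency-stop system test 33 days ago vs limit 30 → not met
7. non-destructive testing 134 days ago vs limit 120 → not met
8. height/weight restriction signage present → met
9. on-site first responders 6 ≥ 3 → met
Not met: 2, 3, 4, 5, 6, 7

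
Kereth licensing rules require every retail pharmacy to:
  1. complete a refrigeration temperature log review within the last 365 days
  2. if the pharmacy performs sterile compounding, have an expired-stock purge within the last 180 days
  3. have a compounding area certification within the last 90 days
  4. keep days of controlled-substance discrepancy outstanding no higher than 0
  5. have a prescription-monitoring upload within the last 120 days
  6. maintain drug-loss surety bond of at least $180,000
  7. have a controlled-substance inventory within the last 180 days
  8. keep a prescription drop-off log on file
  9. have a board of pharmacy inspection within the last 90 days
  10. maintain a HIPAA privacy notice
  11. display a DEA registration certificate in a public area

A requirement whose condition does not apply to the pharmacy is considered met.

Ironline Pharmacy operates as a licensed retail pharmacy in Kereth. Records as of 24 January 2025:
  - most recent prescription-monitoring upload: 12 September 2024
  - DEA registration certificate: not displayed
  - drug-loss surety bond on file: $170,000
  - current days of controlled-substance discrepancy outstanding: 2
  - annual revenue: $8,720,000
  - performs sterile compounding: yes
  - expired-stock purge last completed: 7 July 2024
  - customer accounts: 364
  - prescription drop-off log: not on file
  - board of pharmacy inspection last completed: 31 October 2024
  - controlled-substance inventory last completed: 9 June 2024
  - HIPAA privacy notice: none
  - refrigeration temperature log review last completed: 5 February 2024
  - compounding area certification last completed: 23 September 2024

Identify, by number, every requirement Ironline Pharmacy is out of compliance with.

2, 3, 4, 5, 6, 7, 8, 10, 11

1. refrigeration temperature log review 354 days ago vs limit 365 → met
2. condition 'performs sterile compounding' holds; expired-stock purge 201 days ago vs limit 180 → not met
3. compounding area certification 123 days ago vs limit 90 → not met
4. days of controlled-substance discrepancy outstanding 2 > 0 → not met
5. prescription-monitoring upload 134 days ago vs limit 120 → not met
6. drug-loss surety bond $170,000 < $180,000 → not met
7. controlled-substance inventory 229 days ago vs limit 180 → not met
8. prescription drop-off log absent → not met
9. board of pharmacy inspection 85 days ago vs limit 90 → met
10. HIPAA privacy notice absent → not met
11. DEA registration certificate absent → not met
Not met: 2, 3, 4, 5, 6, 7, 8, 10, 11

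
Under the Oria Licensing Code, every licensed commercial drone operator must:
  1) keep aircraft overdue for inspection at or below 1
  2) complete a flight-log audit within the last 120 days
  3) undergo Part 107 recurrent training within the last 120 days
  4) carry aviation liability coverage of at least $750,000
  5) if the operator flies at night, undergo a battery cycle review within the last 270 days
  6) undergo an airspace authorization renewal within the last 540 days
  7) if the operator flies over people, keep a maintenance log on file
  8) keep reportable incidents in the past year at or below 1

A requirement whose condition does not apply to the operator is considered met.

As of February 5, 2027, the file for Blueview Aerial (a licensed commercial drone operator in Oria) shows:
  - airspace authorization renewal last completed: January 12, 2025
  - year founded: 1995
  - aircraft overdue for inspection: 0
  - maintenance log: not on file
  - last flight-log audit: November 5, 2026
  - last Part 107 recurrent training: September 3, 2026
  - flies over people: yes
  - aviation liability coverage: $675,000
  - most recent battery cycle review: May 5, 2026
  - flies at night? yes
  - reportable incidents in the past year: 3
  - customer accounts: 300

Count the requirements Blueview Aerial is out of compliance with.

1. aircraft overdue for inspection 0 ≤ 1 → met
2. flight-log audit 92 days ago vs limit 120 → met
3. Part 107 recurrent training 155 days ago vs limit 120 → not met
4. aviation liability coverage $675,000 < $750,000 → not met
5. condition 'flies at night' holds; battery cycle review 276 days ago vs limit 270 → not met
6. airspace authorization renewal 754 days ago vs limit 540 → not met
7. condition 'flies over people' holds; maintenance log absent → not met
8. reportable incidents in the past year 3 > 1 → not met
Not met: 6 of 8

6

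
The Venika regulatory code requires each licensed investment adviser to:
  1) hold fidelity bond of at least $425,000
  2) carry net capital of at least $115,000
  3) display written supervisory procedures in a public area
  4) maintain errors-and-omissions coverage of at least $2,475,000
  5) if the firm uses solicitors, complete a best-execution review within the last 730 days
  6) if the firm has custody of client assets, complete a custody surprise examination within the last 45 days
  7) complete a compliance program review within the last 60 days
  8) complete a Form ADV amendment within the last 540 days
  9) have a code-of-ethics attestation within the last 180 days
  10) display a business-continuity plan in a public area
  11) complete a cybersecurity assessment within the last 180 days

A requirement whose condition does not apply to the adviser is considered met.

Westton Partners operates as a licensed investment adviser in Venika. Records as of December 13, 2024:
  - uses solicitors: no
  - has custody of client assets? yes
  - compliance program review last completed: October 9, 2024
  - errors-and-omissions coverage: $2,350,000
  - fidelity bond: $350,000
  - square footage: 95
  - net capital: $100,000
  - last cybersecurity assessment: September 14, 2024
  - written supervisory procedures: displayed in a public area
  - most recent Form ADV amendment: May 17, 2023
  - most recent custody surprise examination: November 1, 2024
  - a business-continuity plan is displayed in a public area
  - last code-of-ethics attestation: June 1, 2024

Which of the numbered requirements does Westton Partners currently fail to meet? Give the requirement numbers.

1, 2, 4, 7, 8, 9

1. fidelity bond $350,000 < $425,000 → not met
2. net capital $100,000 < $115,000 → not met
3. written supervisory procedures present → met
4. errors-and-omissions coverage $2,350,000 < $2,475,000 → not met
5. condition 'uses solicitors' does not hold → requirement n/a → met
6. condition 'has custody of client assets' holds; custody surprise examination 42 days ago vs limit 45 → met
7. compliance program review 65 days ago vs limit 60 → not met
8. Form ADV amendment 576 days ago vs limit 540 → not met
9. code-of-ethics attestation 195 days ago vs limit 180 → not met
10. business-continuity plan present → met
11. cybersecurity assessment 90 days ago vs limit 180 → met
Not met: 1, 2, 4, 7, 8, 9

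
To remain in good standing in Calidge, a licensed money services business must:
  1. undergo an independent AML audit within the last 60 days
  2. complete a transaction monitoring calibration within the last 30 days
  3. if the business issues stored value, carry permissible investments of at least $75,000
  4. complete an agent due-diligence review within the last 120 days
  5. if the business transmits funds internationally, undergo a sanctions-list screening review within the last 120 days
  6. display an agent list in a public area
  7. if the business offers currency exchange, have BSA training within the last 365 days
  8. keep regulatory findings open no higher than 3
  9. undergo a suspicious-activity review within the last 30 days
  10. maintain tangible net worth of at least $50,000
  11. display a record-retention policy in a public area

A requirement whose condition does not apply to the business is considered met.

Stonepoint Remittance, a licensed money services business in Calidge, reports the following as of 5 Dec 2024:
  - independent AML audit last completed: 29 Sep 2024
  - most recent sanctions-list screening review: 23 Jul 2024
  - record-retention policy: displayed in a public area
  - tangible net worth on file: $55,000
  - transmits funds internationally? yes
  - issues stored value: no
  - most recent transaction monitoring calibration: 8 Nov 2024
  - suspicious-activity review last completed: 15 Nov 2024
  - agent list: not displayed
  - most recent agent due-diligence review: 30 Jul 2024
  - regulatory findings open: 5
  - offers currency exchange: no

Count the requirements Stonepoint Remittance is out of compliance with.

1. independent AML audit 67 days ago vs limit 60 → not met
2. transaction monitoring calibration 27 days ago vs limit 30 → met
3. condition 'issues stored value' does not hold → requirement n/a → met
4. agent due-diligence review 128 days ago vs limit 120 → not met
5. condition 'transmits funds internationally' holds; sanctions-list screening review 135 days ago vs limit 120 → not met
6. agent list absent → not met
7. condition 'offers currency exchange' does not hold → requirement n/a → met
8. regulatory findings open 5 > 3 → not met
9. suspicious-activity review 20 days ago vs limit 30 → met
10. tangible net worth $55,000 ≥ $50,000 → met
11. record-retention policy present → met
Not met: 5 of 11

5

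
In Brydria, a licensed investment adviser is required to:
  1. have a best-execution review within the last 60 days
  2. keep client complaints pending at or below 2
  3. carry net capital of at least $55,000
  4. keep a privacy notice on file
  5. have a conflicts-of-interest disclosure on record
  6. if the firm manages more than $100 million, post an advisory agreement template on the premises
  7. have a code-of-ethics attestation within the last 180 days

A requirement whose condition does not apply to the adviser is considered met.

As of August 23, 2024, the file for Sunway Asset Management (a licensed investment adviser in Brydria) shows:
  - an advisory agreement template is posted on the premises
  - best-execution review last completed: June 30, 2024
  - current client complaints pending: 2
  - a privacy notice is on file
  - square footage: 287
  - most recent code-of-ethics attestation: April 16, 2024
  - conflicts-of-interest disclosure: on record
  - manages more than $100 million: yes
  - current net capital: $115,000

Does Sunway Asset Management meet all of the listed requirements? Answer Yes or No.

1. best-execution review 54 days ago vs limit 60 → met
2. client complaints pending 2 ≤ 2 → met
3. net capital $115,000 ≥ $55,000 → met
4. privacy notice present → met
5. conflicts-of-interest disclosure present → met
6. condition 'manages more than $100 million' holds; advisory agreement template present → met
7. code-of-ethics attestation 129 days ago vs limit 180 → met
All met.

Yes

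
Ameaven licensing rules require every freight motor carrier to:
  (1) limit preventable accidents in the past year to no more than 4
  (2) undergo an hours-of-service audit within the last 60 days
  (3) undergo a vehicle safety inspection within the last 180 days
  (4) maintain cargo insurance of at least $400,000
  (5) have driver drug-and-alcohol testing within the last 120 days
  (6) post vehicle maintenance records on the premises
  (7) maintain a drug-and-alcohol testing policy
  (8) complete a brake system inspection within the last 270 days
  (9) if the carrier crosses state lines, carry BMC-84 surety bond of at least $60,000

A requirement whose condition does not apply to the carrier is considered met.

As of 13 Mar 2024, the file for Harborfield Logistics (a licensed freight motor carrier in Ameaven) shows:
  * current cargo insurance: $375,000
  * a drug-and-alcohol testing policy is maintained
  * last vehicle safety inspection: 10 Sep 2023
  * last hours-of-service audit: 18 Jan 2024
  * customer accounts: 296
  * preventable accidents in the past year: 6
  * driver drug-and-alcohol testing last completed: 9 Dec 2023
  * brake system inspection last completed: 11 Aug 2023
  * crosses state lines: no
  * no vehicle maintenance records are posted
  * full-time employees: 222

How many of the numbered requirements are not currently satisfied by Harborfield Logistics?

4

1. preventable accidents in the past year 6 > 4 → not met
2. hours-of-service audit 55 days ago vs limit 60 → met
3. vehicle safety inspection 185 days ago vs limit 180 → not met
4. cargo insurance $375,000 < $400,000 → not met
5. driver drug-and-alcohol testing 95 days ago vs limit 120 → met
6. vehicle maintenance records absent → not met
7. drug-and-alcohol testing policy present → met
8. brake system inspection 215 days ago vs limit 270 → met
9. condition 'crosses state lines' does not hold → requirement n/a → met
Not met: 4 of 9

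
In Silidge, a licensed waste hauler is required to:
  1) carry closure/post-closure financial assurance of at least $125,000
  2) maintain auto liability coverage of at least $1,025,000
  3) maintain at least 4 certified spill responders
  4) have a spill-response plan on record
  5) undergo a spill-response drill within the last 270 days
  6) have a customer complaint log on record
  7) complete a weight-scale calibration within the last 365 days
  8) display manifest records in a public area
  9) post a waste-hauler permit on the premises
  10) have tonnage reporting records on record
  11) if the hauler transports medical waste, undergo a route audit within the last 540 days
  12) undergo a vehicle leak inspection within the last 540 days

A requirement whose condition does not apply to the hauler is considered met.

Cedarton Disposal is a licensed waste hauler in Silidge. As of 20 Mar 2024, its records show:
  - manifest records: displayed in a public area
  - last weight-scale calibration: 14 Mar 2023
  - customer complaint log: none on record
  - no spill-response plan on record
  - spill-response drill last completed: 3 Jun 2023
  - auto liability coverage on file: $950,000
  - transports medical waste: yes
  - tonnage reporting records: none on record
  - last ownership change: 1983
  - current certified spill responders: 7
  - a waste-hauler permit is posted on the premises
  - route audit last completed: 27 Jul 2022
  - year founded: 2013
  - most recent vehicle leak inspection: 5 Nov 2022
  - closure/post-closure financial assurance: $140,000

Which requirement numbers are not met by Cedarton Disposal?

2, 4, 5, 6, 7, 10, 11

1. closure/post-closure financial assurance $140,000 ≥ $125,000 → met
2. auto liability coverage $950,000 < $1,025,000 → not met
3. certified spill responders 7 ≥ 4 → met
4. spill-response plan absent → not met
5. spill-response drill 291 days ago vs limit 270 → not met
6. customer complaint log absent → not met
7. weight-scale calibration 372 days ago vs limit 365 → not met
8. manifest records present → met
9. waste-hauler permit present → met
10. tonnage reporting records absent → not met
11. condition 'transports medical waste' holds; route audit 602 days ago vs limit 540 → not met
12. vehicle leak inspection 501 days ago vs limit 540 → met
Not met: 2, 4, 5, 6, 7, 10, 11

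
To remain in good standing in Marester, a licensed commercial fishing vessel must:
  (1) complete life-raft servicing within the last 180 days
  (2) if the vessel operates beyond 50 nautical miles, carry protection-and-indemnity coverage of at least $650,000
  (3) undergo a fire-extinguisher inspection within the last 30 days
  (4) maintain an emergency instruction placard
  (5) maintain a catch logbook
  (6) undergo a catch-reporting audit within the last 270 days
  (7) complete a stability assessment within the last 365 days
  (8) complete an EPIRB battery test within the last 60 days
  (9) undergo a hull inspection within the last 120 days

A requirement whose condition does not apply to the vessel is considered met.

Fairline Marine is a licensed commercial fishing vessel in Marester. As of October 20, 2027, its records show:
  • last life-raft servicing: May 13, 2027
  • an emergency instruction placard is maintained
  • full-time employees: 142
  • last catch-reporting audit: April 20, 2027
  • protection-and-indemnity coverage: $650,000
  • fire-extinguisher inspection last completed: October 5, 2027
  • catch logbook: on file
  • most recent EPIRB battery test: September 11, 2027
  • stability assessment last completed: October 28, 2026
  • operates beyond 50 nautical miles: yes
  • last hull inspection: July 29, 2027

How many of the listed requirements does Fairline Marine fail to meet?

0

1. life-raft servicing 160 days ago vs limit 180 → met
2. condition 'operates beyond 50 nautical miles' holds; protection-and-indemnity coverage $650,000 ≥ $650,000 → met
3. fire-extinguisher inspection 15 days ago vs limit 30 → met
4. emergency instruction placard present → met
5. catch logbook present → met
6. catch-reporting audit 183 days ago vs limit 270 → met
7. stability assessment 357 days ago vs limit 365 → met
8. EPIRB battery test 39 days ago vs limit 60 → met
9. hull inspection 83 days ago vs limit 120 → met
Not met: 0 of 9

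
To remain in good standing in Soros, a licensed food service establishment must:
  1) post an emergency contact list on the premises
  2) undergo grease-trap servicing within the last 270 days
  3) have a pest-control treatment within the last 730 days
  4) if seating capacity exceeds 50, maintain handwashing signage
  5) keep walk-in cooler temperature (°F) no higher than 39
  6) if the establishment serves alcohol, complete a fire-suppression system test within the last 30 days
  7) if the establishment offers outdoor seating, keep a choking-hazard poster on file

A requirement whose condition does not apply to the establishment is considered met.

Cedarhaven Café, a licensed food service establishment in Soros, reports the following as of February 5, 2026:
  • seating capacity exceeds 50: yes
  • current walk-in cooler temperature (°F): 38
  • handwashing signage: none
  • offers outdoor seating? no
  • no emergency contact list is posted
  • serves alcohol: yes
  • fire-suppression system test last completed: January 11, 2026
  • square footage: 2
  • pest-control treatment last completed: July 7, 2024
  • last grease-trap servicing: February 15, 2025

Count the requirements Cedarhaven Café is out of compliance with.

3

1. emergency contact list absent → not met
2. grease-trap servicing 355 days ago vs limit 270 → not met
3. pest-control treatment 578 days ago vs limit 730 → met
4. condition 'seating capacity exceeds 50' holds; handwashing signage absent → not met
5. walk-in cooler temperature (°F) 38 ≤ 39 → met
6. condition 'serves alcohol' holds; fire-suppression system test 25 days ago vs limit 30 → met
7. condition 'offers outdoor seating' does not hold → requirement n/a → met
Not met: 3 of 7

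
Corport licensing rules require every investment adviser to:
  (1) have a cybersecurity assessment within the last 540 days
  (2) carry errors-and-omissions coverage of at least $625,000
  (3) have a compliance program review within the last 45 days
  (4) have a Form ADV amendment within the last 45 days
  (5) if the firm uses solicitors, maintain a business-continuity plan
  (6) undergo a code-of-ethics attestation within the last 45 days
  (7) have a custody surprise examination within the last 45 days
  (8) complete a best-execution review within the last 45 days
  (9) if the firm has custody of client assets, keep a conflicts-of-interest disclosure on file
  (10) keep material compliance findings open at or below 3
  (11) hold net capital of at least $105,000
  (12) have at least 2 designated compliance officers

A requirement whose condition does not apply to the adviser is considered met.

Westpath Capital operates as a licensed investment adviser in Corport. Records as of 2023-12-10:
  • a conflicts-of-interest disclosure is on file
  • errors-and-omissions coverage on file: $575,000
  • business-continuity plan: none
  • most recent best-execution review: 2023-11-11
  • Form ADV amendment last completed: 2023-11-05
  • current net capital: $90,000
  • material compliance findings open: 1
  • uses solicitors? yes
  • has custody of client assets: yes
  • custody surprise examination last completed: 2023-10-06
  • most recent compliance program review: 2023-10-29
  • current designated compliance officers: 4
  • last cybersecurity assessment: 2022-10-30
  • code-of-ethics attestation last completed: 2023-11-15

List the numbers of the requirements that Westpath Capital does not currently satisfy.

2, 5, 7, 11

1. cybersecurity assessment 406 days ago vs limit 540 → met
2. errors-and-omissions coverage $575,000 < $625,000 → not met
3. compliance program review 42 days ago vs limit 45 → met
4. Form ADV amendment 35 days ago vs limit 45 → met
5. condition 'uses solicitors' holds; business-continuity plan absent → not met
6. code-of-ethics attestation 25 days ago vs limit 45 → met
7. custody surprise examination 65 days ago vs limit 45 → not met
8. best-execution review 29 days ago vs limit 45 → met
9. condition 'has custody of client assets' holds; conflicts-of-interest disclosure present → met
10. material compliance findings open 1 ≤ 3 → met
11. net capital $90,000 < $105,000 → not met
12. designated compliance officers 4 ≥ 2 → met
Not met: 2, 5, 7, 11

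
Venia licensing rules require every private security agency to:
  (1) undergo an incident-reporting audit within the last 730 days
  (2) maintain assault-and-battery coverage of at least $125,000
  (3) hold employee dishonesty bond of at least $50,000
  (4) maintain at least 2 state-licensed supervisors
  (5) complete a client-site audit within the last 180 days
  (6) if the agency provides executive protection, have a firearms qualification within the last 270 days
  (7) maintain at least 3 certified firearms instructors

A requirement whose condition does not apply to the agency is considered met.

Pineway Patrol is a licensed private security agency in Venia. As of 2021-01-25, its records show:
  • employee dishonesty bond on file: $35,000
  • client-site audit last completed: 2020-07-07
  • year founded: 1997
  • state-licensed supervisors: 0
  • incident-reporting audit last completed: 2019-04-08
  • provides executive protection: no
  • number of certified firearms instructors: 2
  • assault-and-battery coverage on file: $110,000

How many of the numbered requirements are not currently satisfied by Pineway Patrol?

5

1. incident-reporting audit 658 days ago vs limit 730 → met
2. assault-and-battery coverage $110,000 < $125,000 → not met
3. employee dishonesty bond $35,000 < $50,000 → not met
4. state-licensed supervisors 0 < 2 → not met
5. client-site audit 202 days ago vs limit 180 → not met
6. condition 'provides executive protection' does not hold → requirement n/a → met
7. certified firearms instructors 2 < 3 → not met
Not met: 5 of 7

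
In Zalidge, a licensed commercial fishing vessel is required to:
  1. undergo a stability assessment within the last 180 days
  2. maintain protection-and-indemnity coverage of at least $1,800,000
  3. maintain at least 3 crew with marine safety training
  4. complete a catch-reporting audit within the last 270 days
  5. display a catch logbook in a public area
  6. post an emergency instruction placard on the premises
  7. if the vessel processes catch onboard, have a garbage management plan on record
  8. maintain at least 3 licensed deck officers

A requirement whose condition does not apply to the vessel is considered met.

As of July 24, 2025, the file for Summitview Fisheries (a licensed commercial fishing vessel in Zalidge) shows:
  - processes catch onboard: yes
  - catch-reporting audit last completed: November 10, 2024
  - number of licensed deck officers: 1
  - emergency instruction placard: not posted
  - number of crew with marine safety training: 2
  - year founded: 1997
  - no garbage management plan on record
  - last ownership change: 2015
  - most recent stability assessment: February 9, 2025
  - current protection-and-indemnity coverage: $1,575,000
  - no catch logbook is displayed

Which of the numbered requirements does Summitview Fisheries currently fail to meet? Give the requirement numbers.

2, 3, 5, 6, 7, 8

1. stability assessment 165 days ago vs limit 180 → met
2. protection-and-indemnity coverage $1,575,000 < $1,800,000 → not met
3. crew with marine safety training 2 < 3 → not met
4. catch-reporting audit 256 days ago vs limit 270 → met
5. catch logbook absent → not met
6. emergency instruction placard absent → not met
7. condition 'processes catch onboard' holds; garbage management plan absent → not met
8. licensed deck officers 1 < 3 → not met
Not met: 2, 3, 5, 6, 7, 8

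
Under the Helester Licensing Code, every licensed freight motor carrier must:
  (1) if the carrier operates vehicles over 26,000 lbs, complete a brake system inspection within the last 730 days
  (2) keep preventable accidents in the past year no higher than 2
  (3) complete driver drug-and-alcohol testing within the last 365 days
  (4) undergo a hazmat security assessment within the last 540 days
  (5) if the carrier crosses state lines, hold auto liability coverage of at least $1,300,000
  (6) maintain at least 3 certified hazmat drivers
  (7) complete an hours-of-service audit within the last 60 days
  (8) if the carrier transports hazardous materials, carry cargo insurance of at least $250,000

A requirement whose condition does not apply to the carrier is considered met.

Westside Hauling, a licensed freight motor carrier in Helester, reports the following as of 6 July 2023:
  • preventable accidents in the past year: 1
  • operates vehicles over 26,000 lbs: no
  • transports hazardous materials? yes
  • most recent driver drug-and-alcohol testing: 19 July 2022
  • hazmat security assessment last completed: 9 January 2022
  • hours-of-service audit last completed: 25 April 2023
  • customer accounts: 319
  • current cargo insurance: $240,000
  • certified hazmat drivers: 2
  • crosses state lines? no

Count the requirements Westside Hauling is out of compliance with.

4

1. condition 'operates vehicles over 26,000 lbs' does not hold → requirement n/a → met
2. preventable accidents in the past year 1 ≤ 2 → met
3. driver drug-and-alcohol testing 352 days ago vs limit 365 → met
4. hazmat security assessment 543 days ago vs limit 540 → not met
5. condition 'crosses state lines' does not hold → requirement n/a → met
6. certified hazmat drivers 2 < 3 → not met
7. hours-of-service audit 72 days ago vs limit 60 → not met
8. condition 'transports hazardous materials' holds; cargo insurance $240,000 < $250,000 → not met
Not met: 4 of 8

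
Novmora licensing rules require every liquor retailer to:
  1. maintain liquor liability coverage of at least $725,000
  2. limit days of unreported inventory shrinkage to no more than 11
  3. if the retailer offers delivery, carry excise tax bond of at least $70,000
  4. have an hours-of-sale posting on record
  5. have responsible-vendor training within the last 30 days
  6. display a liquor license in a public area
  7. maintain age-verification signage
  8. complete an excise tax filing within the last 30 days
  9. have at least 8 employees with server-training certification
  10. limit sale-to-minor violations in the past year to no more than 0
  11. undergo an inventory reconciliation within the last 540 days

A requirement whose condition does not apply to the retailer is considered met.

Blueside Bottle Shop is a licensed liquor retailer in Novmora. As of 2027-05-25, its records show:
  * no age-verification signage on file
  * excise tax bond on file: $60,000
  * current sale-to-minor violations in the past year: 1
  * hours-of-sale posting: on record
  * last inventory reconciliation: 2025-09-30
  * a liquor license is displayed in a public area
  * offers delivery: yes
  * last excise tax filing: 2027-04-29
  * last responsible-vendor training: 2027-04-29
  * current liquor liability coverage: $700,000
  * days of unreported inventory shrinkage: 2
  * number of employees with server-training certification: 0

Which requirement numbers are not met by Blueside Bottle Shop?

1, 3, 7, 9, 10, 11

1. liquor liability coverage $700,000 < $725,000 → not met
2. days of unreported inventory shrinkage 2 ≤ 11 → met
3. condition 'offers delivery' holds; excise tax bond $60,000 < $70,000 → not met
4. hours-of-sale posting present → met
5. responsible-vendor training 26 days ago vs limit 30 → met
6. liquor license present → met
7. age-verification signage absent → not met
8. excise tax filing 26 days ago vs limit 30 → met
9. employees with server-training certification 0 < 8 → not met
10. sale-to-minor violations in the past year 1 > 0 → not met
11. inventory reconciliation 602 days ago vs limit 540 → not met
Not met: 1, 3, 7, 9, 10, 11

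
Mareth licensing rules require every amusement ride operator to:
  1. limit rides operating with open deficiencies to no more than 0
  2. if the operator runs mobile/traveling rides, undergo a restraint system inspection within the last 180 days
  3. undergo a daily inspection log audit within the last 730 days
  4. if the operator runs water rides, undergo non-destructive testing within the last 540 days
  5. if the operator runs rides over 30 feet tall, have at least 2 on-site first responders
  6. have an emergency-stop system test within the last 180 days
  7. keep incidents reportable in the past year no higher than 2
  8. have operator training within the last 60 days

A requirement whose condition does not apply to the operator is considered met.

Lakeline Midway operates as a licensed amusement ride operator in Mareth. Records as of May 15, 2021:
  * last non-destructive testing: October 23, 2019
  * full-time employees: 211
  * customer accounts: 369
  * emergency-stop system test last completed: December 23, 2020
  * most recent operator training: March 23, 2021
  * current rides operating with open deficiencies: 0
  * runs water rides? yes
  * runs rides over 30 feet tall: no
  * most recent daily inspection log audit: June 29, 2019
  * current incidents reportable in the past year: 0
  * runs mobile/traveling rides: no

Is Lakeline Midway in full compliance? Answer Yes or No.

1. rides operating with open deficiencies 0 ≤ 0 → met
2. condition 'runs mobile/traveling rides' does not hold → requirement n/a → met
3. daily inspection log audit 686 days ago vs limit 730 → met
4. condition 'runs water rides' holds; non-destructive testing 570 days ago vs limit 540 → not met
5. condition 'runs rides over 30 feet tall' does not hold → requirement n/a → met
6. emergency-stop system test 143 days ago vs limit 180 → met
7. incidents reportable in the past year 0 ≤ 2 → met
8. operator training 53 days ago vs limit 60 → met
Not met: 4

No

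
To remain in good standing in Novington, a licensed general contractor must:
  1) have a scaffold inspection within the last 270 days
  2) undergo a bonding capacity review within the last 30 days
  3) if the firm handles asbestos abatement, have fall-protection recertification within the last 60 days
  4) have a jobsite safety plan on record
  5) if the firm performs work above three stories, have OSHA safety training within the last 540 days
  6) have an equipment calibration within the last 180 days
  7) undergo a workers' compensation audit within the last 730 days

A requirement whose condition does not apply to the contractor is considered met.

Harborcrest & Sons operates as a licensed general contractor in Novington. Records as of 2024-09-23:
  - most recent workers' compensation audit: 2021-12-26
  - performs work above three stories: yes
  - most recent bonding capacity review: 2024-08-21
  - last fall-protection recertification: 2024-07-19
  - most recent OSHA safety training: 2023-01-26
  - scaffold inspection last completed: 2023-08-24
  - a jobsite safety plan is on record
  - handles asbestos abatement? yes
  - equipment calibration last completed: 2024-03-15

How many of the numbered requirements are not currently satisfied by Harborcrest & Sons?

6

1. scaffold inspection 396 days ago vs limit 270 → not met
2. bonding capacity review 33 days ago vs limit 30 → not met
3. condition 'handles asbestos abatement' holds; fall-protection recertification 66 days ago vs limit 60 → not met
4. jobsite safety plan present → met
5. condition 'performs work above three stories' holds; OSHA safety training 606 days ago vs limit 540 → not met
6. equipment calibration 192 days ago vs limit 180 → not met
7. workers' compensation audit 1002 days ago vs limit 730 → not met
Not met: 6 of 7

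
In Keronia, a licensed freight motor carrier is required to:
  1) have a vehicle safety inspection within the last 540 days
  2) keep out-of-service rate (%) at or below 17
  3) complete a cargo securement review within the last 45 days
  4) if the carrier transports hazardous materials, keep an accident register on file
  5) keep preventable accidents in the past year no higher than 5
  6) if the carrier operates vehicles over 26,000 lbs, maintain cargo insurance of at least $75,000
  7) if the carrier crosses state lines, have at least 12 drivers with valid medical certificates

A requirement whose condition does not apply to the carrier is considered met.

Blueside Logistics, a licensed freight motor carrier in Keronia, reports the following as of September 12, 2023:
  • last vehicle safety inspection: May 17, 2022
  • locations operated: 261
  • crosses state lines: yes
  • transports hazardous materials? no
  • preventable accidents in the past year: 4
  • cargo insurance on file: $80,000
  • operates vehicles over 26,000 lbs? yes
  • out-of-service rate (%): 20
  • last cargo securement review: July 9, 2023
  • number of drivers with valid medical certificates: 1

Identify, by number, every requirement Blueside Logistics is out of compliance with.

1. vehicle safety inspection 483 days ago vs limit 540 → met
2. out-of-service rate (%) 20 > 17 → not met
3. cargo securement review 65 days ago vs limit 45 → not met
4. condition 'transports hazardous materials' does not hold → requirement n/a → met
5. preventable accidents in the past year 4 ≤ 5 → met
6. condition 'operates vehicles over 26,000 lbs' holds; cargo insurance $80,000 ≥ $75,000 → met
7. condition 'crosses state lines' holds; drivers with valid medical certificates 1 < 12 → not met
Not met: 2, 3, 7

2, 3, 7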